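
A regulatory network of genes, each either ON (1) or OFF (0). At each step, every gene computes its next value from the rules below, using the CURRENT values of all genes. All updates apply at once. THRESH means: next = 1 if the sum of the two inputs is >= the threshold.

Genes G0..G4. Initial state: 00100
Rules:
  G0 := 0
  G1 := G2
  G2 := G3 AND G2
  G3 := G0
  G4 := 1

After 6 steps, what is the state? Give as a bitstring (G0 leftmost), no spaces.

Step 1: G0=0(const) G1=G2=1 G2=G3&G2=0&1=0 G3=G0=0 G4=1(const) -> 01001
Step 2: G0=0(const) G1=G2=0 G2=G3&G2=0&0=0 G3=G0=0 G4=1(const) -> 00001
Step 3: G0=0(const) G1=G2=0 G2=G3&G2=0&0=0 G3=G0=0 G4=1(const) -> 00001
Step 4: G0=0(const) G1=G2=0 G2=G3&G2=0&0=0 G3=G0=0 G4=1(const) -> 00001
Step 5: G0=0(const) G1=G2=0 G2=G3&G2=0&0=0 G3=G0=0 G4=1(const) -> 00001
Step 6: G0=0(const) G1=G2=0 G2=G3&G2=0&0=0 G3=G0=0 G4=1(const) -> 00001

00001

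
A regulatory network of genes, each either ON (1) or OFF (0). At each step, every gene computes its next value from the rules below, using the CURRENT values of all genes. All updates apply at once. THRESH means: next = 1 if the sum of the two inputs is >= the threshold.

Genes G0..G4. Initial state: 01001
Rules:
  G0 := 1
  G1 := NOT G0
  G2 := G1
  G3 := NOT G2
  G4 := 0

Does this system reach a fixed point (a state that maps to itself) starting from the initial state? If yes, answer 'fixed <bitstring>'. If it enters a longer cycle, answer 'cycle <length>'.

Step 0: 01001
Step 1: G0=1(const) G1=NOT G0=NOT 0=1 G2=G1=1 G3=NOT G2=NOT 0=1 G4=0(const) -> 11110
Step 2: G0=1(const) G1=NOT G0=NOT 1=0 G2=G1=1 G3=NOT G2=NOT 1=0 G4=0(const) -> 10100
Step 3: G0=1(const) G1=NOT G0=NOT 1=0 G2=G1=0 G3=NOT G2=NOT 1=0 G4=0(const) -> 10000
Step 4: G0=1(const) G1=NOT G0=NOT 1=0 G2=G1=0 G3=NOT G2=NOT 0=1 G4=0(const) -> 10010
Step 5: G0=1(const) G1=NOT G0=NOT 1=0 G2=G1=0 G3=NOT G2=NOT 0=1 G4=0(const) -> 10010
Fixed point reached at step 4: 10010

Answer: fixed 10010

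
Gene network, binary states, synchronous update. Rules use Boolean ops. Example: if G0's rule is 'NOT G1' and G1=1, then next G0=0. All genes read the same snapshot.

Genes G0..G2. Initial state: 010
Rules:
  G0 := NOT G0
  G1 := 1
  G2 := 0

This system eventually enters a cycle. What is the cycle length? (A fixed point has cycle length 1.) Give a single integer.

Answer: 2

Derivation:
Step 0: 010
Step 1: G0=NOT G0=NOT 0=1 G1=1(const) G2=0(const) -> 110
Step 2: G0=NOT G0=NOT 1=0 G1=1(const) G2=0(const) -> 010
State from step 2 equals state from step 0 -> cycle length 2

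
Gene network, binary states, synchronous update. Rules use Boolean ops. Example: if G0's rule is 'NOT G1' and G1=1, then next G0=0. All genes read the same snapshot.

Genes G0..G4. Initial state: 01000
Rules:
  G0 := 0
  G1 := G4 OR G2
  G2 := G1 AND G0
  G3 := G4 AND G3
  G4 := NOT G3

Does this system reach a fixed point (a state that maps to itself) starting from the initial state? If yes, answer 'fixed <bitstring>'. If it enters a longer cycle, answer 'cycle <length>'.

Answer: fixed 01001

Derivation:
Step 0: 01000
Step 1: G0=0(const) G1=G4|G2=0|0=0 G2=G1&G0=1&0=0 G3=G4&G3=0&0=0 G4=NOT G3=NOT 0=1 -> 00001
Step 2: G0=0(const) G1=G4|G2=1|0=1 G2=G1&G0=0&0=0 G3=G4&G3=1&0=0 G4=NOT G3=NOT 0=1 -> 01001
Step 3: G0=0(const) G1=G4|G2=1|0=1 G2=G1&G0=1&0=0 G3=G4&G3=1&0=0 G4=NOT G3=NOT 0=1 -> 01001
Fixed point reached at step 2: 01001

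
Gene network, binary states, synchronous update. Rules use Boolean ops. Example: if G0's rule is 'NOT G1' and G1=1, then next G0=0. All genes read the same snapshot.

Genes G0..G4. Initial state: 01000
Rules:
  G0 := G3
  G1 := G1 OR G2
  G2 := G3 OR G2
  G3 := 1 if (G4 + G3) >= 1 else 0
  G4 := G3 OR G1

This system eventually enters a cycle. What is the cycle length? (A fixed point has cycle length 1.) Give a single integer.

Answer: 1

Derivation:
Step 0: 01000
Step 1: G0=G3=0 G1=G1|G2=1|0=1 G2=G3|G2=0|0=0 G3=(0+0>=1)=0 G4=G3|G1=0|1=1 -> 01001
Step 2: G0=G3=0 G1=G1|G2=1|0=1 G2=G3|G2=0|0=0 G3=(1+0>=1)=1 G4=G3|G1=0|1=1 -> 01011
Step 3: G0=G3=1 G1=G1|G2=1|0=1 G2=G3|G2=1|0=1 G3=(1+1>=1)=1 G4=G3|G1=1|1=1 -> 11111
Step 4: G0=G3=1 G1=G1|G2=1|1=1 G2=G3|G2=1|1=1 G3=(1+1>=1)=1 G4=G3|G1=1|1=1 -> 11111
State from step 4 equals state from step 3 -> cycle length 1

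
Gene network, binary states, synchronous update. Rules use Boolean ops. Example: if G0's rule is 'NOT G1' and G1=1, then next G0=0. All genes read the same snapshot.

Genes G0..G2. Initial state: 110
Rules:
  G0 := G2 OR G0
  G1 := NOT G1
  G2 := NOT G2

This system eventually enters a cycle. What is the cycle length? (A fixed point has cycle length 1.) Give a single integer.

Step 0: 110
Step 1: G0=G2|G0=0|1=1 G1=NOT G1=NOT 1=0 G2=NOT G2=NOT 0=1 -> 101
Step 2: G0=G2|G0=1|1=1 G1=NOT G1=NOT 0=1 G2=NOT G2=NOT 1=0 -> 110
State from step 2 equals state from step 0 -> cycle length 2

Answer: 2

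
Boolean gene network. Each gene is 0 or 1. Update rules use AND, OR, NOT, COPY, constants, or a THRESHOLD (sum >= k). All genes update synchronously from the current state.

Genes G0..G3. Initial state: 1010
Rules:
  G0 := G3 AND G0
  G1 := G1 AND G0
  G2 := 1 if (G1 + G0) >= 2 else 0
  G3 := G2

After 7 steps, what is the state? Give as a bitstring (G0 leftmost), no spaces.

Step 1: G0=G3&G0=0&1=0 G1=G1&G0=0&1=0 G2=(0+1>=2)=0 G3=G2=1 -> 0001
Step 2: G0=G3&G0=1&0=0 G1=G1&G0=0&0=0 G2=(0+0>=2)=0 G3=G2=0 -> 0000
Step 3: G0=G3&G0=0&0=0 G1=G1&G0=0&0=0 G2=(0+0>=2)=0 G3=G2=0 -> 0000
Step 4: G0=G3&G0=0&0=0 G1=G1&G0=0&0=0 G2=(0+0>=2)=0 G3=G2=0 -> 0000
Step 5: G0=G3&G0=0&0=0 G1=G1&G0=0&0=0 G2=(0+0>=2)=0 G3=G2=0 -> 0000
Step 6: G0=G3&G0=0&0=0 G1=G1&G0=0&0=0 G2=(0+0>=2)=0 G3=G2=0 -> 0000
Step 7: G0=G3&G0=0&0=0 G1=G1&G0=0&0=0 G2=(0+0>=2)=0 G3=G2=0 -> 0000

0000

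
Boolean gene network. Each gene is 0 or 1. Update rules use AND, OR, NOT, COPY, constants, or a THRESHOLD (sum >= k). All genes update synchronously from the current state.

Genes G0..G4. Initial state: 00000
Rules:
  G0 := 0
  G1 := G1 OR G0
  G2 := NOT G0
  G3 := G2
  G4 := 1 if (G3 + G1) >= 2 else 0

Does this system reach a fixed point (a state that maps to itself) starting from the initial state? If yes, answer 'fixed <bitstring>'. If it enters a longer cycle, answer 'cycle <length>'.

Answer: fixed 00110

Derivation:
Step 0: 00000
Step 1: G0=0(const) G1=G1|G0=0|0=0 G2=NOT G0=NOT 0=1 G3=G2=0 G4=(0+0>=2)=0 -> 00100
Step 2: G0=0(const) G1=G1|G0=0|0=0 G2=NOT G0=NOT 0=1 G3=G2=1 G4=(0+0>=2)=0 -> 00110
Step 3: G0=0(const) G1=G1|G0=0|0=0 G2=NOT G0=NOT 0=1 G3=G2=1 G4=(1+0>=2)=0 -> 00110
Fixed point reached at step 2: 00110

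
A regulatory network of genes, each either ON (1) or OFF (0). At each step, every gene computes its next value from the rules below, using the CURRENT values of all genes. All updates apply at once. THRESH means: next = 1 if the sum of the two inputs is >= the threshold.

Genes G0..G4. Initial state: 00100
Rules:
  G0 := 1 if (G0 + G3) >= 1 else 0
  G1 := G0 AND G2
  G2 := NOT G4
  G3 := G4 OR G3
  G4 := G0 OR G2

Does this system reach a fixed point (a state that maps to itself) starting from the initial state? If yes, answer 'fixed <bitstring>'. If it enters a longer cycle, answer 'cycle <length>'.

Answer: fixed 10011

Derivation:
Step 0: 00100
Step 1: G0=(0+0>=1)=0 G1=G0&G2=0&1=0 G2=NOT G4=NOT 0=1 G3=G4|G3=0|0=0 G4=G0|G2=0|1=1 -> 00101
Step 2: G0=(0+0>=1)=0 G1=G0&G2=0&1=0 G2=NOT G4=NOT 1=0 G3=G4|G3=1|0=1 G4=G0|G2=0|1=1 -> 00011
Step 3: G0=(0+1>=1)=1 G1=G0&G2=0&0=0 G2=NOT G4=NOT 1=0 G3=G4|G3=1|1=1 G4=G0|G2=0|0=0 -> 10010
Step 4: G0=(1+1>=1)=1 G1=G0&G2=1&0=0 G2=NOT G4=NOT 0=1 G3=G4|G3=0|1=1 G4=G0|G2=1|0=1 -> 10111
Step 5: G0=(1+1>=1)=1 G1=G0&G2=1&1=1 G2=NOT G4=NOT 1=0 G3=G4|G3=1|1=1 G4=G0|G2=1|1=1 -> 11011
Step 6: G0=(1+1>=1)=1 G1=G0&G2=1&0=0 G2=NOT G4=NOT 1=0 G3=G4|G3=1|1=1 G4=G0|G2=1|0=1 -> 10011
Step 7: G0=(1+1>=1)=1 G1=G0&G2=1&0=0 G2=NOT G4=NOT 1=0 G3=G4|G3=1|1=1 G4=G0|G2=1|0=1 -> 10011
Fixed point reached at step 6: 10011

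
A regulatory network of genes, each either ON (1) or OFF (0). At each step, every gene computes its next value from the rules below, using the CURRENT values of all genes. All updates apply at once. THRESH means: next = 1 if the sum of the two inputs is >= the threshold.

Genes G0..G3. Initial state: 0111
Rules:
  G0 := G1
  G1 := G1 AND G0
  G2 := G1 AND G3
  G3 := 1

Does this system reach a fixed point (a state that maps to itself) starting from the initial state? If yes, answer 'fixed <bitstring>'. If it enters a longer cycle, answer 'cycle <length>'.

Answer: fixed 0001

Derivation:
Step 0: 0111
Step 1: G0=G1=1 G1=G1&G0=1&0=0 G2=G1&G3=1&1=1 G3=1(const) -> 1011
Step 2: G0=G1=0 G1=G1&G0=0&1=0 G2=G1&G3=0&1=0 G3=1(const) -> 0001
Step 3: G0=G1=0 G1=G1&G0=0&0=0 G2=G1&G3=0&1=0 G3=1(const) -> 0001
Fixed point reached at step 2: 0001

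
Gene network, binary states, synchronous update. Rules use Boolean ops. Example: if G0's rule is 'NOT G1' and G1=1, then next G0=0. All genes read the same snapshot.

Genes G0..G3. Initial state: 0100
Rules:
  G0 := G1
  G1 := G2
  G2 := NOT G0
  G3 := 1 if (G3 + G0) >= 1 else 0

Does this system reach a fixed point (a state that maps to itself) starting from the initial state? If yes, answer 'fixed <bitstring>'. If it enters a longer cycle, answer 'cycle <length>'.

Answer: cycle 2

Derivation:
Step 0: 0100
Step 1: G0=G1=1 G1=G2=0 G2=NOT G0=NOT 0=1 G3=(0+0>=1)=0 -> 1010
Step 2: G0=G1=0 G1=G2=1 G2=NOT G0=NOT 1=0 G3=(0+1>=1)=1 -> 0101
Step 3: G0=G1=1 G1=G2=0 G2=NOT G0=NOT 0=1 G3=(1+0>=1)=1 -> 1011
Step 4: G0=G1=0 G1=G2=1 G2=NOT G0=NOT 1=0 G3=(1+1>=1)=1 -> 0101
Cycle of length 2 starting at step 2 -> no fixed point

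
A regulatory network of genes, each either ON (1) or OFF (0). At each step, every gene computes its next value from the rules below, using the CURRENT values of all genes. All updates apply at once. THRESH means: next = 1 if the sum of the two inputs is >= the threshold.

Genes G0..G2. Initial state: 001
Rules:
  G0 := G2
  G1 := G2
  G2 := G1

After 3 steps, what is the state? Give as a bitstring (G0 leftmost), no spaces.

Step 1: G0=G2=1 G1=G2=1 G2=G1=0 -> 110
Step 2: G0=G2=0 G1=G2=0 G2=G1=1 -> 001
Step 3: G0=G2=1 G1=G2=1 G2=G1=0 -> 110

110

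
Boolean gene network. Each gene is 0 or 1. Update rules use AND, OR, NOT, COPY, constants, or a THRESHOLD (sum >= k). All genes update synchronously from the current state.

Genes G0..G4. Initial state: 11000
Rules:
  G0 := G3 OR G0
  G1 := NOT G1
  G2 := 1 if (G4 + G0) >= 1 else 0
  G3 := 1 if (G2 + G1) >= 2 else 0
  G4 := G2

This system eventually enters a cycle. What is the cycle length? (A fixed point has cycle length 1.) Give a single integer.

Answer: 2

Derivation:
Step 0: 11000
Step 1: G0=G3|G0=0|1=1 G1=NOT G1=NOT 1=0 G2=(0+1>=1)=1 G3=(0+1>=2)=0 G4=G2=0 -> 10100
Step 2: G0=G3|G0=0|1=1 G1=NOT G1=NOT 0=1 G2=(0+1>=1)=1 G3=(1+0>=2)=0 G4=G2=1 -> 11101
Step 3: G0=G3|G0=0|1=1 G1=NOT G1=NOT 1=0 G2=(1+1>=1)=1 G3=(1+1>=2)=1 G4=G2=1 -> 10111
Step 4: G0=G3|G0=1|1=1 G1=NOT G1=NOT 0=1 G2=(1+1>=1)=1 G3=(1+0>=2)=0 G4=G2=1 -> 11101
State from step 4 equals state from step 2 -> cycle length 2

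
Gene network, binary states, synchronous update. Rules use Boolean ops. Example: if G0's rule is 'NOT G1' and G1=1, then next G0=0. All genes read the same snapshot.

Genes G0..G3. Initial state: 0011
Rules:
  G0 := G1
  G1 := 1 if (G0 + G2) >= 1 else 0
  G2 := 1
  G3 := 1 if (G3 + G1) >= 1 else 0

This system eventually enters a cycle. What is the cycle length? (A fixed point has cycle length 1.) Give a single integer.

Step 0: 0011
Step 1: G0=G1=0 G1=(0+1>=1)=1 G2=1(const) G3=(1+0>=1)=1 -> 0111
Step 2: G0=G1=1 G1=(0+1>=1)=1 G2=1(const) G3=(1+1>=1)=1 -> 1111
Step 3: G0=G1=1 G1=(1+1>=1)=1 G2=1(const) G3=(1+1>=1)=1 -> 1111
State from step 3 equals state from step 2 -> cycle length 1

Answer: 1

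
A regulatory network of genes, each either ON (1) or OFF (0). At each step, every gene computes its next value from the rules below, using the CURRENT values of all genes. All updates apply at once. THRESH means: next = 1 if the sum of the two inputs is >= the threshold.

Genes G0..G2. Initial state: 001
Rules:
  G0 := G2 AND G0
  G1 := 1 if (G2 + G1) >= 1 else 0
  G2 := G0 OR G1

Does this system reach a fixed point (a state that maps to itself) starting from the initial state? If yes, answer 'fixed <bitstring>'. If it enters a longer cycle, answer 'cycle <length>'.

Step 0: 001
Step 1: G0=G2&G0=1&0=0 G1=(1+0>=1)=1 G2=G0|G1=0|0=0 -> 010
Step 2: G0=G2&G0=0&0=0 G1=(0+1>=1)=1 G2=G0|G1=0|1=1 -> 011
Step 3: G0=G2&G0=1&0=0 G1=(1+1>=1)=1 G2=G0|G1=0|1=1 -> 011
Fixed point reached at step 2: 011

Answer: fixed 011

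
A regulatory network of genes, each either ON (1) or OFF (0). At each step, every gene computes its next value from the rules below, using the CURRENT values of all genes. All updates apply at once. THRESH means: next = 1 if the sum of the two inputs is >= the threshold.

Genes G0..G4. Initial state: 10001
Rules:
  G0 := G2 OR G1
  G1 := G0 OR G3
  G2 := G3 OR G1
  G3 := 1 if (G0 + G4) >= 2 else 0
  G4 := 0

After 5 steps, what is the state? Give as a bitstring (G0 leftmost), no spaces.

Step 1: G0=G2|G1=0|0=0 G1=G0|G3=1|0=1 G2=G3|G1=0|0=0 G3=(1+1>=2)=1 G4=0(const) -> 01010
Step 2: G0=G2|G1=0|1=1 G1=G0|G3=0|1=1 G2=G3|G1=1|1=1 G3=(0+0>=2)=0 G4=0(const) -> 11100
Step 3: G0=G2|G1=1|1=1 G1=G0|G3=1|0=1 G2=G3|G1=0|1=1 G3=(1+0>=2)=0 G4=0(const) -> 11100
Step 4: G0=G2|G1=1|1=1 G1=G0|G3=1|0=1 G2=G3|G1=0|1=1 G3=(1+0>=2)=0 G4=0(const) -> 11100
Step 5: G0=G2|G1=1|1=1 G1=G0|G3=1|0=1 G2=G3|G1=0|1=1 G3=(1+0>=2)=0 G4=0(const) -> 11100

11100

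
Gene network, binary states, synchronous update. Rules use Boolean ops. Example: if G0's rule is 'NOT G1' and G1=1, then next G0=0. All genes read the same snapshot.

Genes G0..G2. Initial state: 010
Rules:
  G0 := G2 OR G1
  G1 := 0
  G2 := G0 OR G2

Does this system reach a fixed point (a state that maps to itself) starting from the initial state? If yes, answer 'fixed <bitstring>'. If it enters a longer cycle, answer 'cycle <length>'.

Answer: fixed 101

Derivation:
Step 0: 010
Step 1: G0=G2|G1=0|1=1 G1=0(const) G2=G0|G2=0|0=0 -> 100
Step 2: G0=G2|G1=0|0=0 G1=0(const) G2=G0|G2=1|0=1 -> 001
Step 3: G0=G2|G1=1|0=1 G1=0(const) G2=G0|G2=0|1=1 -> 101
Step 4: G0=G2|G1=1|0=1 G1=0(const) G2=G0|G2=1|1=1 -> 101
Fixed point reached at step 3: 101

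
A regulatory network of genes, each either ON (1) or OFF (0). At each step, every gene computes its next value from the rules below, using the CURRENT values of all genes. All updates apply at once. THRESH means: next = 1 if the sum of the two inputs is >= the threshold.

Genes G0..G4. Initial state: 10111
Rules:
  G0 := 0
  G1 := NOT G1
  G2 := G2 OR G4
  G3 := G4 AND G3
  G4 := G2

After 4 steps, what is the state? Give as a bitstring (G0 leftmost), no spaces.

Step 1: G0=0(const) G1=NOT G1=NOT 0=1 G2=G2|G4=1|1=1 G3=G4&G3=1&1=1 G4=G2=1 -> 01111
Step 2: G0=0(const) G1=NOT G1=NOT 1=0 G2=G2|G4=1|1=1 G3=G4&G3=1&1=1 G4=G2=1 -> 00111
Step 3: G0=0(const) G1=NOT G1=NOT 0=1 G2=G2|G4=1|1=1 G3=G4&G3=1&1=1 G4=G2=1 -> 01111
Step 4: G0=0(const) G1=NOT G1=NOT 1=0 G2=G2|G4=1|1=1 G3=G4&G3=1&1=1 G4=G2=1 -> 00111

00111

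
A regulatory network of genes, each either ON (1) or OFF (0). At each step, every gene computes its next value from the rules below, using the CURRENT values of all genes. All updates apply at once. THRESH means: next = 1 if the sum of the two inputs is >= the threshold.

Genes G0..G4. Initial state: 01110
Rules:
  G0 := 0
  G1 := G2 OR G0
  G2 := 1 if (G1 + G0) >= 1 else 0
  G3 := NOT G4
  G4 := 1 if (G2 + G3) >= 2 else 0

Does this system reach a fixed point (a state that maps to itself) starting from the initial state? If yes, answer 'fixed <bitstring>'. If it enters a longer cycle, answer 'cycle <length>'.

Answer: cycle 4

Derivation:
Step 0: 01110
Step 1: G0=0(const) G1=G2|G0=1|0=1 G2=(1+0>=1)=1 G3=NOT G4=NOT 0=1 G4=(1+1>=2)=1 -> 01111
Step 2: G0=0(const) G1=G2|G0=1|0=1 G2=(1+0>=1)=1 G3=NOT G4=NOT 1=0 G4=(1+1>=2)=1 -> 01101
Step 3: G0=0(const) G1=G2|G0=1|0=1 G2=(1+0>=1)=1 G3=NOT G4=NOT 1=0 G4=(1+0>=2)=0 -> 01100
Step 4: G0=0(const) G1=G2|G0=1|0=1 G2=(1+0>=1)=1 G3=NOT G4=NOT 0=1 G4=(1+0>=2)=0 -> 01110
Cycle of length 4 starting at step 0 -> no fixed point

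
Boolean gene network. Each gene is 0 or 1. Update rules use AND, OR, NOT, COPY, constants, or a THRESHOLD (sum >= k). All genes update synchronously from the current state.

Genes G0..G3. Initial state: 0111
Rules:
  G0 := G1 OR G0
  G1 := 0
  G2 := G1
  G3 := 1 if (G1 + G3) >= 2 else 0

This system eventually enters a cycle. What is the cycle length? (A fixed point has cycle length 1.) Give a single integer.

Answer: 1

Derivation:
Step 0: 0111
Step 1: G0=G1|G0=1|0=1 G1=0(const) G2=G1=1 G3=(1+1>=2)=1 -> 1011
Step 2: G0=G1|G0=0|1=1 G1=0(const) G2=G1=0 G3=(0+1>=2)=0 -> 1000
Step 3: G0=G1|G0=0|1=1 G1=0(const) G2=G1=0 G3=(0+0>=2)=0 -> 1000
State from step 3 equals state from step 2 -> cycle length 1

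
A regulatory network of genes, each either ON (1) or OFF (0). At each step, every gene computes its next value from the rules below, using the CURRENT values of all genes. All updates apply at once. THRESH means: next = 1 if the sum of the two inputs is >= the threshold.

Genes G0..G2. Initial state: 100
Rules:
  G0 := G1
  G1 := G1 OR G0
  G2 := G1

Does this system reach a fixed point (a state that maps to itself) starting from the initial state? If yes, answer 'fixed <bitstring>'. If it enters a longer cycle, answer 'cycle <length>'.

Answer: fixed 111

Derivation:
Step 0: 100
Step 1: G0=G1=0 G1=G1|G0=0|1=1 G2=G1=0 -> 010
Step 2: G0=G1=1 G1=G1|G0=1|0=1 G2=G1=1 -> 111
Step 3: G0=G1=1 G1=G1|G0=1|1=1 G2=G1=1 -> 111
Fixed point reached at step 2: 111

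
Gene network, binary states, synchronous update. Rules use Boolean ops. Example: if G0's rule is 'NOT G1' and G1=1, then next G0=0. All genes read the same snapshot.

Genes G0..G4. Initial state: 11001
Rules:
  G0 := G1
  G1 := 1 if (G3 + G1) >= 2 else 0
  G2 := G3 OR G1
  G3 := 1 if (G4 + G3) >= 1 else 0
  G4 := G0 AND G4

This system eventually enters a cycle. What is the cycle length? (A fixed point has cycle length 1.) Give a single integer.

Step 0: 11001
Step 1: G0=G1=1 G1=(0+1>=2)=0 G2=G3|G1=0|1=1 G3=(1+0>=1)=1 G4=G0&G4=1&1=1 -> 10111
Step 2: G0=G1=0 G1=(1+0>=2)=0 G2=G3|G1=1|0=1 G3=(1+1>=1)=1 G4=G0&G4=1&1=1 -> 00111
Step 3: G0=G1=0 G1=(1+0>=2)=0 G2=G3|G1=1|0=1 G3=(1+1>=1)=1 G4=G0&G4=0&1=0 -> 00110
Step 4: G0=G1=0 G1=(1+0>=2)=0 G2=G3|G1=1|0=1 G3=(0+1>=1)=1 G4=G0&G4=0&0=0 -> 00110
State from step 4 equals state from step 3 -> cycle length 1

Answer: 1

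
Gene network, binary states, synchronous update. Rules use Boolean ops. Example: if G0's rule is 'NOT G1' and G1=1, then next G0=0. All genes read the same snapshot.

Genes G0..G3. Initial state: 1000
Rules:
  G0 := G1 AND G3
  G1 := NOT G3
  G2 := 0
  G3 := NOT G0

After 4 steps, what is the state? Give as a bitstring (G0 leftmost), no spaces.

Step 1: G0=G1&G3=0&0=0 G1=NOT G3=NOT 0=1 G2=0(const) G3=NOT G0=NOT 1=0 -> 0100
Step 2: G0=G1&G3=1&0=0 G1=NOT G3=NOT 0=1 G2=0(const) G3=NOT G0=NOT 0=1 -> 0101
Step 3: G0=G1&G3=1&1=1 G1=NOT G3=NOT 1=0 G2=0(const) G3=NOT G0=NOT 0=1 -> 1001
Step 4: G0=G1&G3=0&1=0 G1=NOT G3=NOT 1=0 G2=0(const) G3=NOT G0=NOT 1=0 -> 0000

0000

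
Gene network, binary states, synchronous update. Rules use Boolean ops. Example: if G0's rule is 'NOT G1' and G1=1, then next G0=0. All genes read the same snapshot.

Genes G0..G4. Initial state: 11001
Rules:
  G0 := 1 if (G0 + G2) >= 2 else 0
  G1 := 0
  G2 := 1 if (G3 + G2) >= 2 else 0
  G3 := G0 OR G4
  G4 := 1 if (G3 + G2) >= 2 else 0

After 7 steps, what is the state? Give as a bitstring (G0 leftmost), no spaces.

Step 1: G0=(1+0>=2)=0 G1=0(const) G2=(0+0>=2)=0 G3=G0|G4=1|1=1 G4=(0+0>=2)=0 -> 00010
Step 2: G0=(0+0>=2)=0 G1=0(const) G2=(1+0>=2)=0 G3=G0|G4=0|0=0 G4=(1+0>=2)=0 -> 00000
Step 3: G0=(0+0>=2)=0 G1=0(const) G2=(0+0>=2)=0 G3=G0|G4=0|0=0 G4=(0+0>=2)=0 -> 00000
Step 4: G0=(0+0>=2)=0 G1=0(const) G2=(0+0>=2)=0 G3=G0|G4=0|0=0 G4=(0+0>=2)=0 -> 00000
Step 5: G0=(0+0>=2)=0 G1=0(const) G2=(0+0>=2)=0 G3=G0|G4=0|0=0 G4=(0+0>=2)=0 -> 00000
Step 6: G0=(0+0>=2)=0 G1=0(const) G2=(0+0>=2)=0 G3=G0|G4=0|0=0 G4=(0+0>=2)=0 -> 00000
Step 7: G0=(0+0>=2)=0 G1=0(const) G2=(0+0>=2)=0 G3=G0|G4=0|0=0 G4=(0+0>=2)=0 -> 00000

00000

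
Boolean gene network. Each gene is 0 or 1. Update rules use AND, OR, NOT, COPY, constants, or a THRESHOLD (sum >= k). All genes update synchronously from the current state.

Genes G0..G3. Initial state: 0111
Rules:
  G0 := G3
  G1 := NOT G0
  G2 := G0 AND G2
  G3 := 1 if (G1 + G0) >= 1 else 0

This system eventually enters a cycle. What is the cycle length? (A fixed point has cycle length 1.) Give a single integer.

Answer: 1

Derivation:
Step 0: 0111
Step 1: G0=G3=1 G1=NOT G0=NOT 0=1 G2=G0&G2=0&1=0 G3=(1+0>=1)=1 -> 1101
Step 2: G0=G3=1 G1=NOT G0=NOT 1=0 G2=G0&G2=1&0=0 G3=(1+1>=1)=1 -> 1001
Step 3: G0=G3=1 G1=NOT G0=NOT 1=0 G2=G0&G2=1&0=0 G3=(0+1>=1)=1 -> 1001
State from step 3 equals state from step 2 -> cycle length 1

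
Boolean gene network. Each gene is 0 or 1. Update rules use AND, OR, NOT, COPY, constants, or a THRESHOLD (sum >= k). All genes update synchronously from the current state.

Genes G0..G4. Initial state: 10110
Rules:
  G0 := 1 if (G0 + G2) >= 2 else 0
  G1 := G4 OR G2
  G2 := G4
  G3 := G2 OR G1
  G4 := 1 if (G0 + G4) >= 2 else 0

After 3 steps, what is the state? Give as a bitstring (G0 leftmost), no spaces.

Step 1: G0=(1+1>=2)=1 G1=G4|G2=0|1=1 G2=G4=0 G3=G2|G1=1|0=1 G4=(1+0>=2)=0 -> 11010
Step 2: G0=(1+0>=2)=0 G1=G4|G2=0|0=0 G2=G4=0 G3=G2|G1=0|1=1 G4=(1+0>=2)=0 -> 00010
Step 3: G0=(0+0>=2)=0 G1=G4|G2=0|0=0 G2=G4=0 G3=G2|G1=0|0=0 G4=(0+0>=2)=0 -> 00000

00000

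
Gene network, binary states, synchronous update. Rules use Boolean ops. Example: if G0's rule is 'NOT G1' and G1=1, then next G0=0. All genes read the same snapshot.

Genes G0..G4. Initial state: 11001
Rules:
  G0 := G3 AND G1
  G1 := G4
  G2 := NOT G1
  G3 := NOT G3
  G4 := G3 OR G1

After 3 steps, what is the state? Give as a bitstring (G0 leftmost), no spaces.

Step 1: G0=G3&G1=0&1=0 G1=G4=1 G2=NOT G1=NOT 1=0 G3=NOT G3=NOT 0=1 G4=G3|G1=0|1=1 -> 01011
Step 2: G0=G3&G1=1&1=1 G1=G4=1 G2=NOT G1=NOT 1=0 G3=NOT G3=NOT 1=0 G4=G3|G1=1|1=1 -> 11001
Step 3: G0=G3&G1=0&1=0 G1=G4=1 G2=NOT G1=NOT 1=0 G3=NOT G3=NOT 0=1 G4=G3|G1=0|1=1 -> 01011

01011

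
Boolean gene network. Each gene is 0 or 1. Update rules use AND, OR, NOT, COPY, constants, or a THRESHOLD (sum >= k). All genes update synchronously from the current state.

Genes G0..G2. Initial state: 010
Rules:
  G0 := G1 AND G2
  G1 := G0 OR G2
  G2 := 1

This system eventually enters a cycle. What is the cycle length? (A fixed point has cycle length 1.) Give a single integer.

Answer: 1

Derivation:
Step 0: 010
Step 1: G0=G1&G2=1&0=0 G1=G0|G2=0|0=0 G2=1(const) -> 001
Step 2: G0=G1&G2=0&1=0 G1=G0|G2=0|1=1 G2=1(const) -> 011
Step 3: G0=G1&G2=1&1=1 G1=G0|G2=0|1=1 G2=1(const) -> 111
Step 4: G0=G1&G2=1&1=1 G1=G0|G2=1|1=1 G2=1(const) -> 111
State from step 4 equals state from step 3 -> cycle length 1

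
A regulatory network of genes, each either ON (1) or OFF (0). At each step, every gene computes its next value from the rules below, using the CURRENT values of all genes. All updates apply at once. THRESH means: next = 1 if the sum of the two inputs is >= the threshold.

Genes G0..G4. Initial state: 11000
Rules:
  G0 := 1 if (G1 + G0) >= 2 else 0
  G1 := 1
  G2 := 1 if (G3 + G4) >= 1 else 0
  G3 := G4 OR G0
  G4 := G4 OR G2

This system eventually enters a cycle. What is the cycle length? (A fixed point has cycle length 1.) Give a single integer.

Answer: 1

Derivation:
Step 0: 11000
Step 1: G0=(1+1>=2)=1 G1=1(const) G2=(0+0>=1)=0 G3=G4|G0=0|1=1 G4=G4|G2=0|0=0 -> 11010
Step 2: G0=(1+1>=2)=1 G1=1(const) G2=(1+0>=1)=1 G3=G4|G0=0|1=1 G4=G4|G2=0|0=0 -> 11110
Step 3: G0=(1+1>=2)=1 G1=1(const) G2=(1+0>=1)=1 G3=G4|G0=0|1=1 G4=G4|G2=0|1=1 -> 11111
Step 4: G0=(1+1>=2)=1 G1=1(const) G2=(1+1>=1)=1 G3=G4|G0=1|1=1 G4=G4|G2=1|1=1 -> 11111
State from step 4 equals state from step 3 -> cycle length 1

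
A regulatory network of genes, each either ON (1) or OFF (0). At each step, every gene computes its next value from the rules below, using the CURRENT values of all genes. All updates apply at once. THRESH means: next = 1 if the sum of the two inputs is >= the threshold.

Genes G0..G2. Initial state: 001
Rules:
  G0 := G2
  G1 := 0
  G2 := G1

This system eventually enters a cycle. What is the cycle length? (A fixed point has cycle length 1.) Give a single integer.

Answer: 1

Derivation:
Step 0: 001
Step 1: G0=G2=1 G1=0(const) G2=G1=0 -> 100
Step 2: G0=G2=0 G1=0(const) G2=G1=0 -> 000
Step 3: G0=G2=0 G1=0(const) G2=G1=0 -> 000
State from step 3 equals state from step 2 -> cycle length 1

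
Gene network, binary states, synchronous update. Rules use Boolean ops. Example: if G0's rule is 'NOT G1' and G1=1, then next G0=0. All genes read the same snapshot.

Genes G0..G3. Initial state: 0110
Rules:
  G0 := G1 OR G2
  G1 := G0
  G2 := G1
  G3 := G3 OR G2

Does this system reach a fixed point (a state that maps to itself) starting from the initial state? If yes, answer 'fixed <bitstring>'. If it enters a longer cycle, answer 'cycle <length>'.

Answer: fixed 1111

Derivation:
Step 0: 0110
Step 1: G0=G1|G2=1|1=1 G1=G0=0 G2=G1=1 G3=G3|G2=0|1=1 -> 1011
Step 2: G0=G1|G2=0|1=1 G1=G0=1 G2=G1=0 G3=G3|G2=1|1=1 -> 1101
Step 3: G0=G1|G2=1|0=1 G1=G0=1 G2=G1=1 G3=G3|G2=1|0=1 -> 1111
Step 4: G0=G1|G2=1|1=1 G1=G0=1 G2=G1=1 G3=G3|G2=1|1=1 -> 1111
Fixed point reached at step 3: 1111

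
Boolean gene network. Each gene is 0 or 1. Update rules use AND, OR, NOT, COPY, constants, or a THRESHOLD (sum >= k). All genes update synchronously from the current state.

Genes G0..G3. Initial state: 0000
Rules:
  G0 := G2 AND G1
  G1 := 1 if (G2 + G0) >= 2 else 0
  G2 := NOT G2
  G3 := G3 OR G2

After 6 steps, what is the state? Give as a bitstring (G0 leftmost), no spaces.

Step 1: G0=G2&G1=0&0=0 G1=(0+0>=2)=0 G2=NOT G2=NOT 0=1 G3=G3|G2=0|0=0 -> 0010
Step 2: G0=G2&G1=1&0=0 G1=(1+0>=2)=0 G2=NOT G2=NOT 1=0 G3=G3|G2=0|1=1 -> 0001
Step 3: G0=G2&G1=0&0=0 G1=(0+0>=2)=0 G2=NOT G2=NOT 0=1 G3=G3|G2=1|0=1 -> 0011
Step 4: G0=G2&G1=1&0=0 G1=(1+0>=2)=0 G2=NOT G2=NOT 1=0 G3=G3|G2=1|1=1 -> 0001
Step 5: G0=G2&G1=0&0=0 G1=(0+0>=2)=0 G2=NOT G2=NOT 0=1 G3=G3|G2=1|0=1 -> 0011
Step 6: G0=G2&G1=1&0=0 G1=(1+0>=2)=0 G2=NOT G2=NOT 1=0 G3=G3|G2=1|1=1 -> 0001

0001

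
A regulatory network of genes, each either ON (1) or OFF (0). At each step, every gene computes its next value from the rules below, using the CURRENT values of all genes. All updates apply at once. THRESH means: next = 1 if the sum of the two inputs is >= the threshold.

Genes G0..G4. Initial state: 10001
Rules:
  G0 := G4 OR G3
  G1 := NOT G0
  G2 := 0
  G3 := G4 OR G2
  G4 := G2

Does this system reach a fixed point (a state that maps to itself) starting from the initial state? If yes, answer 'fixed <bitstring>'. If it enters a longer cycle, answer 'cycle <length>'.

Answer: fixed 01000

Derivation:
Step 0: 10001
Step 1: G0=G4|G3=1|0=1 G1=NOT G0=NOT 1=0 G2=0(const) G3=G4|G2=1|0=1 G4=G2=0 -> 10010
Step 2: G0=G4|G3=0|1=1 G1=NOT G0=NOT 1=0 G2=0(const) G3=G4|G2=0|0=0 G4=G2=0 -> 10000
Step 3: G0=G4|G3=0|0=0 G1=NOT G0=NOT 1=0 G2=0(const) G3=G4|G2=0|0=0 G4=G2=0 -> 00000
Step 4: G0=G4|G3=0|0=0 G1=NOT G0=NOT 0=1 G2=0(const) G3=G4|G2=0|0=0 G4=G2=0 -> 01000
Step 5: G0=G4|G3=0|0=0 G1=NOT G0=NOT 0=1 G2=0(const) G3=G4|G2=0|0=0 G4=G2=0 -> 01000
Fixed point reached at step 4: 01000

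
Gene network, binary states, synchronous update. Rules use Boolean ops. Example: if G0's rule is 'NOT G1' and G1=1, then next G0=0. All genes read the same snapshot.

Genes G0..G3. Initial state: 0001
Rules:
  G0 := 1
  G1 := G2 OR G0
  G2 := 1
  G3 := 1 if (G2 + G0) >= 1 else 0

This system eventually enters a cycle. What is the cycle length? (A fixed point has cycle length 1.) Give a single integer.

Step 0: 0001
Step 1: G0=1(const) G1=G2|G0=0|0=0 G2=1(const) G3=(0+0>=1)=0 -> 1010
Step 2: G0=1(const) G1=G2|G0=1|1=1 G2=1(const) G3=(1+1>=1)=1 -> 1111
Step 3: G0=1(const) G1=G2|G0=1|1=1 G2=1(const) G3=(1+1>=1)=1 -> 1111
State from step 3 equals state from step 2 -> cycle length 1

Answer: 1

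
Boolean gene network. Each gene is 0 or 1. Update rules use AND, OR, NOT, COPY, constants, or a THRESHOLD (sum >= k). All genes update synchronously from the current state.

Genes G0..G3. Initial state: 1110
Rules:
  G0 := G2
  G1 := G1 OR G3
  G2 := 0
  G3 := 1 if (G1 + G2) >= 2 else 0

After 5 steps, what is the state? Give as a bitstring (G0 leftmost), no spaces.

Step 1: G0=G2=1 G1=G1|G3=1|0=1 G2=0(const) G3=(1+1>=2)=1 -> 1101
Step 2: G0=G2=0 G1=G1|G3=1|1=1 G2=0(const) G3=(1+0>=2)=0 -> 0100
Step 3: G0=G2=0 G1=G1|G3=1|0=1 G2=0(const) G3=(1+0>=2)=0 -> 0100
Step 4: G0=G2=0 G1=G1|G3=1|0=1 G2=0(const) G3=(1+0>=2)=0 -> 0100
Step 5: G0=G2=0 G1=G1|G3=1|0=1 G2=0(const) G3=(1+0>=2)=0 -> 0100

0100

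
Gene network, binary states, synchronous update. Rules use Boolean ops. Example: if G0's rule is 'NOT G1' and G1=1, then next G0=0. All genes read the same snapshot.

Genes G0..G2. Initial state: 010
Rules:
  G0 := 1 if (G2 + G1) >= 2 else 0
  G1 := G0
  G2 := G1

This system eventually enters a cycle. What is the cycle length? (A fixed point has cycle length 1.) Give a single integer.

Step 0: 010
Step 1: G0=(0+1>=2)=0 G1=G0=0 G2=G1=1 -> 001
Step 2: G0=(1+0>=2)=0 G1=G0=0 G2=G1=0 -> 000
Step 3: G0=(0+0>=2)=0 G1=G0=0 G2=G1=0 -> 000
State from step 3 equals state from step 2 -> cycle length 1

Answer: 1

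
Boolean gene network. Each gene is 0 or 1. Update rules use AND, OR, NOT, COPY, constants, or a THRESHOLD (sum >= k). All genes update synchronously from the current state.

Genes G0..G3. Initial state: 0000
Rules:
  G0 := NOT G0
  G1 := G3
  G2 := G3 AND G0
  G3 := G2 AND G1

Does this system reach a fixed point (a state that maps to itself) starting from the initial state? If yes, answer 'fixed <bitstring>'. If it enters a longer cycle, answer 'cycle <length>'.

Answer: cycle 2

Derivation:
Step 0: 0000
Step 1: G0=NOT G0=NOT 0=1 G1=G3=0 G2=G3&G0=0&0=0 G3=G2&G1=0&0=0 -> 1000
Step 2: G0=NOT G0=NOT 1=0 G1=G3=0 G2=G3&G0=0&1=0 G3=G2&G1=0&0=0 -> 0000
Cycle of length 2 starting at step 0 -> no fixed point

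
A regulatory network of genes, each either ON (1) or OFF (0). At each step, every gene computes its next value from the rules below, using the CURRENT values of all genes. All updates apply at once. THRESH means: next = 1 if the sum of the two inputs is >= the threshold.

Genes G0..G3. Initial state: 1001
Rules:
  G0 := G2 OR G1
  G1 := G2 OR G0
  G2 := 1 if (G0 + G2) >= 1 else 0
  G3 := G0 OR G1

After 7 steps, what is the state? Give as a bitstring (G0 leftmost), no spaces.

Step 1: G0=G2|G1=0|0=0 G1=G2|G0=0|1=1 G2=(1+0>=1)=1 G3=G0|G1=1|0=1 -> 0111
Step 2: G0=G2|G1=1|1=1 G1=G2|G0=1|0=1 G2=(0+1>=1)=1 G3=G0|G1=0|1=1 -> 1111
Step 3: G0=G2|G1=1|1=1 G1=G2|G0=1|1=1 G2=(1+1>=1)=1 G3=G0|G1=1|1=1 -> 1111
Step 4: G0=G2|G1=1|1=1 G1=G2|G0=1|1=1 G2=(1+1>=1)=1 G3=G0|G1=1|1=1 -> 1111
Step 5: G0=G2|G1=1|1=1 G1=G2|G0=1|1=1 G2=(1+1>=1)=1 G3=G0|G1=1|1=1 -> 1111
Step 6: G0=G2|G1=1|1=1 G1=G2|G0=1|1=1 G2=(1+1>=1)=1 G3=G0|G1=1|1=1 -> 1111
Step 7: G0=G2|G1=1|1=1 G1=G2|G0=1|1=1 G2=(1+1>=1)=1 G3=G0|G1=1|1=1 -> 1111

1111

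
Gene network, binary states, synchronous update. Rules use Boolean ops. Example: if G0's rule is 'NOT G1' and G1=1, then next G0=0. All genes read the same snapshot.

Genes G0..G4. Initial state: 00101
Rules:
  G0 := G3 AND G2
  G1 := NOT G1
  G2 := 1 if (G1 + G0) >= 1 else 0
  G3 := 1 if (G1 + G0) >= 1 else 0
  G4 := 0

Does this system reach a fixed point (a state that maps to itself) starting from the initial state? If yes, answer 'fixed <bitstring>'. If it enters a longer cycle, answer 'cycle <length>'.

Step 0: 00101
Step 1: G0=G3&G2=0&1=0 G1=NOT G1=NOT 0=1 G2=(0+0>=1)=0 G3=(0+0>=1)=0 G4=0(const) -> 01000
Step 2: G0=G3&G2=0&0=0 G1=NOT G1=NOT 1=0 G2=(1+0>=1)=1 G3=(1+0>=1)=1 G4=0(const) -> 00110
Step 3: G0=G3&G2=1&1=1 G1=NOT G1=NOT 0=1 G2=(0+0>=1)=0 G3=(0+0>=1)=0 G4=0(const) -> 11000
Step 4: G0=G3&G2=0&0=0 G1=NOT G1=NOT 1=0 G2=(1+1>=1)=1 G3=(1+1>=1)=1 G4=0(const) -> 00110
Cycle of length 2 starting at step 2 -> no fixed point

Answer: cycle 2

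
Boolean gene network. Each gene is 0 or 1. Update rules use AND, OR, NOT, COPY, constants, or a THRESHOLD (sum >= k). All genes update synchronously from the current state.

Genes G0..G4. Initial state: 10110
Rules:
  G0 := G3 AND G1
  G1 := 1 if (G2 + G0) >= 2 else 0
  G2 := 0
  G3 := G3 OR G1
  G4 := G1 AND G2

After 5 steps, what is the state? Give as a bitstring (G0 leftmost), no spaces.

Step 1: G0=G3&G1=1&0=0 G1=(1+1>=2)=1 G2=0(const) G3=G3|G1=1|0=1 G4=G1&G2=0&1=0 -> 01010
Step 2: G0=G3&G1=1&1=1 G1=(0+0>=2)=0 G2=0(const) G3=G3|G1=1|1=1 G4=G1&G2=1&0=0 -> 10010
Step 3: G0=G3&G1=1&0=0 G1=(0+1>=2)=0 G2=0(const) G3=G3|G1=1|0=1 G4=G1&G2=0&0=0 -> 00010
Step 4: G0=G3&G1=1&0=0 G1=(0+0>=2)=0 G2=0(const) G3=G3|G1=1|0=1 G4=G1&G2=0&0=0 -> 00010
Step 5: G0=G3&G1=1&0=0 G1=(0+0>=2)=0 G2=0(const) G3=G3|G1=1|0=1 G4=G1&G2=0&0=0 -> 00010

00010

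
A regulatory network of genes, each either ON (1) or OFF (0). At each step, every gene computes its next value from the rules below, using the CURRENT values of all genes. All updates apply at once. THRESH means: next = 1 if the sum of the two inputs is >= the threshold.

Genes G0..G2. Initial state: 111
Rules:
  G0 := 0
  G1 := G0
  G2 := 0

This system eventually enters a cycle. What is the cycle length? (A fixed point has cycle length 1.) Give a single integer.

Answer: 1

Derivation:
Step 0: 111
Step 1: G0=0(const) G1=G0=1 G2=0(const) -> 010
Step 2: G0=0(const) G1=G0=0 G2=0(const) -> 000
Step 3: G0=0(const) G1=G0=0 G2=0(const) -> 000
State from step 3 equals state from step 2 -> cycle length 1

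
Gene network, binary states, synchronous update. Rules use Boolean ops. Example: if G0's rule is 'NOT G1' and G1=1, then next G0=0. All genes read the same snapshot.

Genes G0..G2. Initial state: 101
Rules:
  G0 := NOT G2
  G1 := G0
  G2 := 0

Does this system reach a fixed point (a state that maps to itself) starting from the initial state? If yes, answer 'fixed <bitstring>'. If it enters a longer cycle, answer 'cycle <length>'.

Step 0: 101
Step 1: G0=NOT G2=NOT 1=0 G1=G0=1 G2=0(const) -> 010
Step 2: G0=NOT G2=NOT 0=1 G1=G0=0 G2=0(const) -> 100
Step 3: G0=NOT G2=NOT 0=1 G1=G0=1 G2=0(const) -> 110
Step 4: G0=NOT G2=NOT 0=1 G1=G0=1 G2=0(const) -> 110
Fixed point reached at step 3: 110

Answer: fixed 110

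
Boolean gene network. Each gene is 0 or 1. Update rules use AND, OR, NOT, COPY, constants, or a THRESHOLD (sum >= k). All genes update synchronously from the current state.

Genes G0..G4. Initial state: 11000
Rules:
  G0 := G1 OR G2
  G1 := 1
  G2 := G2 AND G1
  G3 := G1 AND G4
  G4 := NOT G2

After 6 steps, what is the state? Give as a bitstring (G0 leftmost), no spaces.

Step 1: G0=G1|G2=1|0=1 G1=1(const) G2=G2&G1=0&1=0 G3=G1&G4=1&0=0 G4=NOT G2=NOT 0=1 -> 11001
Step 2: G0=G1|G2=1|0=1 G1=1(const) G2=G2&G1=0&1=0 G3=G1&G4=1&1=1 G4=NOT G2=NOT 0=1 -> 11011
Step 3: G0=G1|G2=1|0=1 G1=1(const) G2=G2&G1=0&1=0 G3=G1&G4=1&1=1 G4=NOT G2=NOT 0=1 -> 11011
Step 4: G0=G1|G2=1|0=1 G1=1(const) G2=G2&G1=0&1=0 G3=G1&G4=1&1=1 G4=NOT G2=NOT 0=1 -> 11011
Step 5: G0=G1|G2=1|0=1 G1=1(const) G2=G2&G1=0&1=0 G3=G1&G4=1&1=1 G4=NOT G2=NOT 0=1 -> 11011
Step 6: G0=G1|G2=1|0=1 G1=1(const) G2=G2&G1=0&1=0 G3=G1&G4=1&1=1 G4=NOT G2=NOT 0=1 -> 11011

11011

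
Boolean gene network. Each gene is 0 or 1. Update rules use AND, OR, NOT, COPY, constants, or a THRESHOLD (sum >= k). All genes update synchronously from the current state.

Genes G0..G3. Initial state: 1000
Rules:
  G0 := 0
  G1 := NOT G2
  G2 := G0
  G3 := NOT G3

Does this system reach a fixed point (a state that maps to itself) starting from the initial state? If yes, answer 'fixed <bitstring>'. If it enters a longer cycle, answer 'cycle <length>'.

Answer: cycle 2

Derivation:
Step 0: 1000
Step 1: G0=0(const) G1=NOT G2=NOT 0=1 G2=G0=1 G3=NOT G3=NOT 0=1 -> 0111
Step 2: G0=0(const) G1=NOT G2=NOT 1=0 G2=G0=0 G3=NOT G3=NOT 1=0 -> 0000
Step 3: G0=0(const) G1=NOT G2=NOT 0=1 G2=G0=0 G3=NOT G3=NOT 0=1 -> 0101
Step 4: G0=0(const) G1=NOT G2=NOT 0=1 G2=G0=0 G3=NOT G3=NOT 1=0 -> 0100
Step 5: G0=0(const) G1=NOT G2=NOT 0=1 G2=G0=0 G3=NOT G3=NOT 0=1 -> 0101
Cycle of length 2 starting at step 3 -> no fixed point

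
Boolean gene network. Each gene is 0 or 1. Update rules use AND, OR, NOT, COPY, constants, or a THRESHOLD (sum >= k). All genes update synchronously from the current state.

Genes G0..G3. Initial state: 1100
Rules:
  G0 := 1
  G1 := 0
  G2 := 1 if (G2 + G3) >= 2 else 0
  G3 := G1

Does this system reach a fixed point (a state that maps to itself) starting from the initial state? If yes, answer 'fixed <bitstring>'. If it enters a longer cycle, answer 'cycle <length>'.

Answer: fixed 1000

Derivation:
Step 0: 1100
Step 1: G0=1(const) G1=0(const) G2=(0+0>=2)=0 G3=G1=1 -> 1001
Step 2: G0=1(const) G1=0(const) G2=(0+1>=2)=0 G3=G1=0 -> 1000
Step 3: G0=1(const) G1=0(const) G2=(0+0>=2)=0 G3=G1=0 -> 1000
Fixed point reached at step 2: 1000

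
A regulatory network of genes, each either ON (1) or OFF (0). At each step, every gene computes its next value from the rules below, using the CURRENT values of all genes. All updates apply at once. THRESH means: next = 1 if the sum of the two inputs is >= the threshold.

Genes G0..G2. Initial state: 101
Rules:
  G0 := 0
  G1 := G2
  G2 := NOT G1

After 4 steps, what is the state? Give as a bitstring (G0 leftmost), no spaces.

Step 1: G0=0(const) G1=G2=1 G2=NOT G1=NOT 0=1 -> 011
Step 2: G0=0(const) G1=G2=1 G2=NOT G1=NOT 1=0 -> 010
Step 3: G0=0(const) G1=G2=0 G2=NOT G1=NOT 1=0 -> 000
Step 4: G0=0(const) G1=G2=0 G2=NOT G1=NOT 0=1 -> 001

001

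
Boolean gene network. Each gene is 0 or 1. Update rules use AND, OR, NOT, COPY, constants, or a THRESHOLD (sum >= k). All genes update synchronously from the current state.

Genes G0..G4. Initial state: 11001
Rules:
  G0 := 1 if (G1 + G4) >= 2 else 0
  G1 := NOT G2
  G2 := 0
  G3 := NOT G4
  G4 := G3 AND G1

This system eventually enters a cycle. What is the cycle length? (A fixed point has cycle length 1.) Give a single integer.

Answer: 4

Derivation:
Step 0: 11001
Step 1: G0=(1+1>=2)=1 G1=NOT G2=NOT 0=1 G2=0(const) G3=NOT G4=NOT 1=0 G4=G3&G1=0&1=0 -> 11000
Step 2: G0=(1+0>=2)=0 G1=NOT G2=NOT 0=1 G2=0(const) G3=NOT G4=NOT 0=1 G4=G3&G1=0&1=0 -> 01010
Step 3: G0=(1+0>=2)=0 G1=NOT G2=NOT 0=1 G2=0(const) G3=NOT G4=NOT 0=1 G4=G3&G1=1&1=1 -> 01011
Step 4: G0=(1+1>=2)=1 G1=NOT G2=NOT 0=1 G2=0(const) G3=NOT G4=NOT 1=0 G4=G3&G1=1&1=1 -> 11001
State from step 4 equals state from step 0 -> cycle length 4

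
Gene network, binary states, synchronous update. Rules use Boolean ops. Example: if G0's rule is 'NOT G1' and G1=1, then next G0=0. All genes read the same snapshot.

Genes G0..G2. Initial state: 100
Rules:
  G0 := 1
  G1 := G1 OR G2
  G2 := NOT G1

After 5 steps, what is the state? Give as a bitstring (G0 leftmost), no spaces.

Step 1: G0=1(const) G1=G1|G2=0|0=0 G2=NOT G1=NOT 0=1 -> 101
Step 2: G0=1(const) G1=G1|G2=0|1=1 G2=NOT G1=NOT 0=1 -> 111
Step 3: G0=1(const) G1=G1|G2=1|1=1 G2=NOT G1=NOT 1=0 -> 110
Step 4: G0=1(const) G1=G1|G2=1|0=1 G2=NOT G1=NOT 1=0 -> 110
Step 5: G0=1(const) G1=G1|G2=1|0=1 G2=NOT G1=NOT 1=0 -> 110

110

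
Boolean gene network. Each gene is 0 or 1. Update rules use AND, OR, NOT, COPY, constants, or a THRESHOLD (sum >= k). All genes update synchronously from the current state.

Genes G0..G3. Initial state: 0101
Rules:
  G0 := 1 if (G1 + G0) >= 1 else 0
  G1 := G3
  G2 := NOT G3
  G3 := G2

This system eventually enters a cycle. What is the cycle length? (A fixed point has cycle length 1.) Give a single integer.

Answer: 4

Derivation:
Step 0: 0101
Step 1: G0=(1+0>=1)=1 G1=G3=1 G2=NOT G3=NOT 1=0 G3=G2=0 -> 1100
Step 2: G0=(1+1>=1)=1 G1=G3=0 G2=NOT G3=NOT 0=1 G3=G2=0 -> 1010
Step 3: G0=(0+1>=1)=1 G1=G3=0 G2=NOT G3=NOT 0=1 G3=G2=1 -> 1011
Step 4: G0=(0+1>=1)=1 G1=G3=1 G2=NOT G3=NOT 1=0 G3=G2=1 -> 1101
Step 5: G0=(1+1>=1)=1 G1=G3=1 G2=NOT G3=NOT 1=0 G3=G2=0 -> 1100
State from step 5 equals state from step 1 -> cycle length 4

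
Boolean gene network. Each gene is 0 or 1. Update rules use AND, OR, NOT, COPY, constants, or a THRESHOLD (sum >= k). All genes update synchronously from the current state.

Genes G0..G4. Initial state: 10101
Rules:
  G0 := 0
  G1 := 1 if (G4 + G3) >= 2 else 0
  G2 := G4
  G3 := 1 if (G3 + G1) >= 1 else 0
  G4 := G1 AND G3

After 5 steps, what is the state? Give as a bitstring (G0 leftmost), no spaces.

Step 1: G0=0(const) G1=(1+0>=2)=0 G2=G4=1 G3=(0+0>=1)=0 G4=G1&G3=0&0=0 -> 00100
Step 2: G0=0(const) G1=(0+0>=2)=0 G2=G4=0 G3=(0+0>=1)=0 G4=G1&G3=0&0=0 -> 00000
Step 3: G0=0(const) G1=(0+0>=2)=0 G2=G4=0 G3=(0+0>=1)=0 G4=G1&G3=0&0=0 -> 00000
Step 4: G0=0(const) G1=(0+0>=2)=0 G2=G4=0 G3=(0+0>=1)=0 G4=G1&G3=0&0=0 -> 00000
Step 5: G0=0(const) G1=(0+0>=2)=0 G2=G4=0 G3=(0+0>=1)=0 G4=G1&G3=0&0=0 -> 00000

00000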